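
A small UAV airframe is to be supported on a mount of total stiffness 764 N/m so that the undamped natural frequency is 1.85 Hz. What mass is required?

ω_n = 2πf_n = 2π × 1.85 = 11.62 rad/s.
m = k/ω_n² = 764/11.62² = 764/135.1 = 5.654 kg.

5.65 kg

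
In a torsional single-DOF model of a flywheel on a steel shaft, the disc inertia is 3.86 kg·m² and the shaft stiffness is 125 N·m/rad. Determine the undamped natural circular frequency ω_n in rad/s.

ω_n = √(k_t/J) = √(125/3.86) = √32.38 = 5.691 rad/s.

5.69 rad/s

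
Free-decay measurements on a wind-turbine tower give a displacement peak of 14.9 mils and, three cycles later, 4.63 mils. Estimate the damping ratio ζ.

0.0619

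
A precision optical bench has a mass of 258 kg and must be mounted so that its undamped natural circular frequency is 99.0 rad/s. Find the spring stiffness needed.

k = m·ω_n² = 258 × 99.00² = 258 × 9801 = 2529000 N/m.

2530000 N/m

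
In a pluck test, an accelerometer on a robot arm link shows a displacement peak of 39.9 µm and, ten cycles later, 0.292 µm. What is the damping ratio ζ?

0.0780

Logarithmic decrement δ = (1/n)·ln(x₀/x_n) = (1/10)·ln(39.9/0.292) = (1/10)·ln(136.6) = 0.4917.
ζ = δ/√(4π² + δ²) = 0.4917/√(39.48 + 0.242) = 0.4917/6.302 = 0.07802.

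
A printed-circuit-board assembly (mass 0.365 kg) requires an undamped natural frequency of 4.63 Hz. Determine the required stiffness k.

309 N/m

ω_n = 2πf_n = 2π × 4.63 = 29.09 rad/s.
k = m·ω_n² = 0.365 × 29.09² = 0.365 × 846.3 = 308.9 N/m.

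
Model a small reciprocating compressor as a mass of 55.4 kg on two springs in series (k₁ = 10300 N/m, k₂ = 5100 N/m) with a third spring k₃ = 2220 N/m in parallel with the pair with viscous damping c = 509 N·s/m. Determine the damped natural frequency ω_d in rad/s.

Series pair: k_s = k₁k₂/(k₁+k₂) = (10300)(5100)/(10300 + 5100) = 3411 N/m. In parallel with k₃: k_eq = 3411 + 2220 = 5631 N/m.
ω_n = √(k_eq/m) = √(5631/55.4) = 10.08 rad/s.
Critical damping c_c = 2√(k_eq·m) = 2√(5631 × 55.4) = 1117 N·s/m, so ζ = c/c_c = 509/1117 = 0.4557.
ω_d = ω_n√(1 − ζ²) = 10.08 × √(1 − 0.208) = 8.974 rad/s.

8.97 rad/s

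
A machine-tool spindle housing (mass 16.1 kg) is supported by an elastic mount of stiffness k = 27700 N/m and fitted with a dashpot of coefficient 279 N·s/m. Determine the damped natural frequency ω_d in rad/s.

40.6 rad/s

ω_n = √(k/m) = √(27700/16.1) = 41.48 rad/s.
Critical damping c_c = 2√(k·m) = 2√(27700 × 16.1) = 1336 N·s/m, so ζ = c/c_c = 279/1336 = 0.2089.
ω_d = ω_n√(1 − ζ²) = 41.48 × √(1 − 0.0436) = 40.56 rad/s.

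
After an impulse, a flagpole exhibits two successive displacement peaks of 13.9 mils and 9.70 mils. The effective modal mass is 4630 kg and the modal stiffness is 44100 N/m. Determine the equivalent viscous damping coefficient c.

Logarithmic decrement δ = (1/n)·ln(x₀/x_n) = (1/1)·ln(13.9/9.70) = (1/1)·ln(1.433) = 0.3598.
ζ = δ/√(4π² + δ²) = 0.3598/√(39.48 + 0.129) = 0.3598/6.293 = 0.05716.
c = ζ · 2√(km) = 0.05716 × 2√(44100 × 4630) = 0.05716 × 28580 = 1634 N·s/m.

1630 N·s/m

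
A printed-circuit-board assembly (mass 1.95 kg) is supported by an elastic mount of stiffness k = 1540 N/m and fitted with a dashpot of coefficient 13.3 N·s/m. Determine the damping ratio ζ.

ω_n = √(k/m) = √(1540/1.95) = 28.10 rad/s.
Critical damping c_c = 2√(k·m) = 2√(1540 × 1.95) = 109.6 N·s/m, so ζ = c/c_c = 13.3/109.6 = 0.1214.

0.121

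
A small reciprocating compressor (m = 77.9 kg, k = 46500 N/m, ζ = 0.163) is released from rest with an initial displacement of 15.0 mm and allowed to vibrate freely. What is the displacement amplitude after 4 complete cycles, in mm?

0.236 mm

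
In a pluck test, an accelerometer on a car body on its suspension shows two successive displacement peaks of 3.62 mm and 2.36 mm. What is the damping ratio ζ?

0.0679

Logarithmic decrement δ = (1/n)·ln(x₀/x_n) = (1/1)·ln(3.62/2.36) = (1/1)·ln(1.534) = 0.4278.
ζ = δ/√(4π² + δ²) = 0.4278/√(39.48 + 0.183) = 0.4278/6.298 = 0.06793.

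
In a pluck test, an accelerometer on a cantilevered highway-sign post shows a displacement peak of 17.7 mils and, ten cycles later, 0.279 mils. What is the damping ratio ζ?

0.0659

Logarithmic decrement δ = (1/n)·ln(x₀/x_n) = (1/10)·ln(17.7/0.279) = (1/10)·ln(63.44) = 0.4150.
ζ = δ/√(4π² + δ²) = 0.4150/√(39.48 + 0.172) = 0.4150/6.297 = 0.06591.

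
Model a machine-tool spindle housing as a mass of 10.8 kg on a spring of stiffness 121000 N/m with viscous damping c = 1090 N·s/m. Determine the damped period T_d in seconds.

ω_n = √(k/m) = √(121000/10.8) = 105.8 rad/s.
Critical damping c_c = 2√(k·m) = 2√(121000 × 10.8) = 2286 N·s/m, so ζ = c/c_c = 1090/2286 = 0.4768.
ω_d = ω_n√(1 − ζ²) = 105.8 × √(1 − 0.227) = 93.04 rad/s.
T_d = 2π/ω_d = 0.06753 s.

0.0675 s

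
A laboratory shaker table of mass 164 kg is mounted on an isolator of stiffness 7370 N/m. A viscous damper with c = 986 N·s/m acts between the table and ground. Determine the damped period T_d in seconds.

ω_n = √(k/m) = √(7370/164) = 6.704 rad/s.
Critical damping c_c = 2√(k·m) = 2√(7370 × 164) = 2199 N·s/m, so ζ = c/c_c = 986/2199 = 0.4484.
ω_d = ω_n√(1 − ζ²) = 6.704 × √(1 − 0.201) = 5.992 rad/s.
T_d = 2π/ω_d = 1.049 s.

1.05 s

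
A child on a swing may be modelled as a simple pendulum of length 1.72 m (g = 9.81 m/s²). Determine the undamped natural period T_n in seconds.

2.63 s

For a simple pendulum ω_n = √(g/L) = √(9.81/1.72) = √5.703 = 2.388 rad/s.
T_n = 2π/ω_n = 6.283/2.388 = 2.631 s.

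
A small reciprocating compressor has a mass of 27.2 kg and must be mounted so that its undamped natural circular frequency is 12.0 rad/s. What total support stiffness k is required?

k = m·ω_n² = 27.2 × 12.00² = 27.2 × 144.0 = 3917 N/m.

3920 N/m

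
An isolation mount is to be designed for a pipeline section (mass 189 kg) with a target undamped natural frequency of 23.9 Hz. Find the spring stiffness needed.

ω_n = 2πf_n = 2π × 23.9 = 150.2 rad/s.
k = m·ω_n² = 189 × 150.2² = 189 × 22550 = 4262000 N/m.

4260000 N/m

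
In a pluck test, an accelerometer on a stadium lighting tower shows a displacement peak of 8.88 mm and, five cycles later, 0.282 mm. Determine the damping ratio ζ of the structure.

0.109

Logarithmic decrement δ = (1/n)·ln(x₀/x_n) = (1/5)·ln(8.88/0.282) = (1/5)·ln(31.49) = 0.6899.
ζ = δ/√(4π² + δ²) = 0.6899/√(39.48 + 0.476) = 0.6899/6.321 = 0.1091.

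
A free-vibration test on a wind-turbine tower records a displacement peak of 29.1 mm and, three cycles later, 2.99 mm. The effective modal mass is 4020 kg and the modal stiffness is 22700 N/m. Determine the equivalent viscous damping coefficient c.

Logarithmic decrement δ = (1/n)·ln(x₀/x_n) = (1/3)·ln(29.1/2.99) = (1/3)·ln(9.732) = 0.7585.
ζ = δ/√(4π² + δ²) = 0.7585/√(39.48 + 0.575) = 0.7585/6.329 = 0.1198.
c = ζ · 2√(km) = 0.1198 × 2√(22700 × 4020) = 0.1198 × 19110 = 2290 N·s/m.

2290 N·s/m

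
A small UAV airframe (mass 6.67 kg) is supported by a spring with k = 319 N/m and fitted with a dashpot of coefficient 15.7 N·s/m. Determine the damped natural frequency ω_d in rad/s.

6.81 rad/s

ω_n = √(k/m) = √(319.0/6.67) = 6.916 rad/s.
Critical damping c_c = 2√(k·m) = 2√(319.0 × 6.67) = 92.25 N·s/m, so ζ = c/c_c = 15.7/92.25 = 0.1702.
ω_d = ω_n√(1 − ζ²) = 6.916 × √(1 − 0.0290) = 6.815 rad/s.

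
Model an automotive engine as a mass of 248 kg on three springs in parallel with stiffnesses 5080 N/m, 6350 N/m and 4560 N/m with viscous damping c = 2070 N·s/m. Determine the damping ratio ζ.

Parallel springs add: k_eq = 5080 + 6350 + 4560 = 15990 N/m.
ω_n = √(k_eq/m) = √(15990/248) = 8.030 rad/s.
Critical damping c_c = 2√(k_eq·m) = 2√(15990 × 248) = 3983 N·s/m, so ζ = c/c_c = 2070/3983 = 0.5197.

0.520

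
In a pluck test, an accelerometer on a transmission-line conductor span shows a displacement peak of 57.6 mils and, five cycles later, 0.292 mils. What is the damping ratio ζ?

0.166

Logarithmic decrement δ = (1/n)·ln(x₀/x_n) = (1/5)·ln(57.6/0.292) = (1/5)·ln(197.3) = 1.057.
ζ = δ/√(4π² + δ²) = 1.057/√(39.48 + 1.12) = 1.057/6.371 = 0.1659.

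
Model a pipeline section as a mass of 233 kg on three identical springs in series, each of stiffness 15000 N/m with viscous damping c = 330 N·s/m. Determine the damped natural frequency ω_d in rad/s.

Series springs: 1/k_eq = 3/15000, so k_eq = 15000/3 = 5000 N/m.
ω_n = √(k_eq/m) = √(5000/233) = 4.632 rad/s.
Critical damping c_c = 2√(k_eq·m) = 2√(5000 × 233) = 2159 N·s/m, so ζ = c/c_c = 330/2159 = 0.1529.
ω_d = ω_n√(1 − ζ²) = 4.632 × √(1 − 0.0234) = 4.578 rad/s.

4.58 rad/s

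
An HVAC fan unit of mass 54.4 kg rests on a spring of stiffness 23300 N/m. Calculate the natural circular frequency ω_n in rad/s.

20.7 rad/s

ω_n = √(k/m) = √(23300/54.4) = √428.3 = 20.70 rad/s.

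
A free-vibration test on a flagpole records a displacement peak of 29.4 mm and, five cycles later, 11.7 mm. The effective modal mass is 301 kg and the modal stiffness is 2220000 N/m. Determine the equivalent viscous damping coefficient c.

1520 N·s/m

Logarithmic decrement δ = (1/n)·ln(x₀/x_n) = (1/5)·ln(29.4/11.7) = (1/5)·ln(2.513) = 0.1843.
ζ = δ/√(4π² + δ²) = 0.1843/√(39.48 + 0.0340) = 0.1843/6.286 = 0.02932.
c = ζ · 2√(km) = 0.02932 × 2√(2220000 × 301) = 0.02932 × 51700 = 1516 N·s/m.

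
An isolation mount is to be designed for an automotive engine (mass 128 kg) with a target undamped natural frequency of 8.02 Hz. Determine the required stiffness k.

325000 N/m

ω_n = 2πf_n = 2π × 8.02 = 50.39 rad/s.
k = m·ω_n² = 128 × 50.39² = 128 × 2539 = 325000 N/m.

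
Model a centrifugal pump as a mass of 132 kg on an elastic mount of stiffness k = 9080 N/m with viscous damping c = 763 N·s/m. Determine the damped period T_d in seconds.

0.808 s

ω_n = √(k/m) = √(9080/132) = 8.294 rad/s.
Critical damping c_c = 2√(k·m) = 2√(9080 × 132) = 2190 N·s/m, so ζ = c/c_c = 763/2190 = 0.3485.
ω_d = ω_n√(1 − ζ²) = 8.294 × √(1 − 0.121) = 7.774 rad/s.
T_d = 2π/ω_d = 0.8082 s.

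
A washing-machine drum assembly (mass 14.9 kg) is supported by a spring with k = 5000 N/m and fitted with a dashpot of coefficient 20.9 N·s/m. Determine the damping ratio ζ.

0.0383

ω_n = √(k/m) = √(5000/14.9) = 18.32 rad/s.
Critical damping c_c = 2√(k·m) = 2√(5000 × 14.9) = 545.9 N·s/m, so ζ = c/c_c = 20.9/545.9 = 0.03829.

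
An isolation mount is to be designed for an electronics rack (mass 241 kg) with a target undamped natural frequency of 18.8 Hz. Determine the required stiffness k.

3360000 N/m

ω_n = 2πf_n = 2π × 18.8 = 118.1 rad/s.
k = m·ω_n² = 241 × 118.1² = 241 × 13950 = 3363000 N/m.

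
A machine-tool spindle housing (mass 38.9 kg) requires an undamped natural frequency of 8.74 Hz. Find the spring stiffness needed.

117000 N/m

ω_n = 2πf_n = 2π × 8.74 = 54.92 rad/s.
k = m·ω_n² = 38.9 × 54.92² = 38.9 × 3016 = 117300 N/m.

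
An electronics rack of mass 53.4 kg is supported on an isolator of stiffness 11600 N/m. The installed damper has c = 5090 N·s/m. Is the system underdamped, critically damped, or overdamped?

overdamped

c_c = 2√(k·m) = 1574 N·s/m; ζ = c/c_c = 5090/1574 = 3.23.
Since ζ > 1 the system is overdamped.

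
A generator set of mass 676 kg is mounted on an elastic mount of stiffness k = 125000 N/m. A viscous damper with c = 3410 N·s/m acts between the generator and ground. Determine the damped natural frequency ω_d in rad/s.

13.4 rad/s

ω_n = √(k/m) = √(125000/676) = 13.60 rad/s.
Critical damping c_c = 2√(k·m) = 2√(125000 × 676) = 18380 N·s/m, so ζ = c/c_c = 3410/18380 = 0.1855.
ω_d = ω_n√(1 − ζ²) = 13.60 × √(1 − 0.0344) = 13.36 rad/s.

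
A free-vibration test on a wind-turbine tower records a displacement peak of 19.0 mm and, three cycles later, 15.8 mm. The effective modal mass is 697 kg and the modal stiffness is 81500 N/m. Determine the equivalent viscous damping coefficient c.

Logarithmic decrement δ = (1/n)·ln(x₀/x_n) = (1/3)·ln(19.0/15.8) = (1/3)·ln(1.203) = 0.06148.
ζ = δ/√(4π² + δ²) = 0.06148/√(39.48 + 0.00378) = 0.06148/6.283 = 0.009784.
c = ζ · 2√(km) = 0.009784 × 2√(81500 × 697) = 0.009784 × 15070 = 147.5 N·s/m.

147 N·s/m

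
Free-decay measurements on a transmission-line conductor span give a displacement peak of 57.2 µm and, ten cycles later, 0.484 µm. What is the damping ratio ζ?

0.0757

Logarithmic decrement δ = (1/n)·ln(x₀/x_n) = (1/10)·ln(57.2/0.484) = (1/10)·ln(118.2) = 0.4772.
ζ = δ/√(4π² + δ²) = 0.4772/√(39.48 + 0.228) = 0.4772/6.301 = 0.07573.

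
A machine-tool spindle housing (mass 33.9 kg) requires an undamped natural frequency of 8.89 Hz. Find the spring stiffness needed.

106000 N/m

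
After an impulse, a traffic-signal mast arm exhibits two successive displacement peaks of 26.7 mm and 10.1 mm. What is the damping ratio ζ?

Logarithmic decrement δ = (1/n)·ln(x₀/x_n) = (1/1)·ln(26.7/10.1) = (1/1)·ln(2.644) = 0.9721.
ζ = δ/√(4π² + δ²) = 0.9721/√(39.48 + 0.945) = 0.9721/6.358 = 0.1529.

0.153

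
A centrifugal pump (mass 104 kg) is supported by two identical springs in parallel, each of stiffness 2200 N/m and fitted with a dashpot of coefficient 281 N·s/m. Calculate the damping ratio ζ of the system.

Parallel springs add: k_eq = 2 × 2200 = 4400 N/m.
ω_n = √(k_eq/m) = √(4400/104) = 6.504 rad/s.
Critical damping c_c = 2√(k_eq·m) = 2√(4400 × 104) = 1353 N·s/m, so ζ = c/c_c = 281/1353 = 0.2077.

0.208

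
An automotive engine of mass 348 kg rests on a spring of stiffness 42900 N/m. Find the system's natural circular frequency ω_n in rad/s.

11.1 rad/s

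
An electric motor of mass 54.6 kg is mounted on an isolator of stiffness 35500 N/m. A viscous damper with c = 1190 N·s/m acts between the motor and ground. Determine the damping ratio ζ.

ω_n = √(k/m) = √(35500/54.6) = 25.50 rad/s.
Critical damping c_c = 2√(k·m) = 2√(35500 × 54.6) = 2784 N·s/m, so ζ = c/c_c = 1190/2784 = 0.4274.

0.427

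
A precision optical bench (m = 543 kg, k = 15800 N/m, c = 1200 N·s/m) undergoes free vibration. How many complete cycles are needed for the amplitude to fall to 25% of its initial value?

ζ = c/(2√(km)) = 1200/(2√(15800 × 543)) = 1200/5858 = 0.2048.
Logarithmic decrement δ = 2πζ/√(1 − ζ²) = 2π × 0.2048/√(1 − 0.0420) = 1.315.
x_n/x₀ = e^(−nδ) ≤ 0.25; take ln: n ≥ ln(1/0.25)/δ = 1.386/1.315 = 1.054.
So 2 complete cycles are required.

2 cycles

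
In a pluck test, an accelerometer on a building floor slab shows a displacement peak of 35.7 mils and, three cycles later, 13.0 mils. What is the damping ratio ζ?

0.0535

Logarithmic decrement δ = (1/n)·ln(x₀/x_n) = (1/3)·ln(35.7/13.0) = (1/3)·ln(2.746) = 0.3367.
ζ = δ/√(4π² + δ²) = 0.3367/√(39.48 + 0.113) = 0.3367/6.292 = 0.05352.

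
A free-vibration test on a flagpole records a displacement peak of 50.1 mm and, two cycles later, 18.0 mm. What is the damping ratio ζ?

Logarithmic decrement δ = (1/n)·ln(x₀/x_n) = (1/2)·ln(50.1/18.0) = (1/2)·ln(2.783) = 0.5118.
ζ = δ/√(4π² + δ²) = 0.5118/√(39.48 + 0.262) = 0.5118/6.304 = 0.08119.

0.0812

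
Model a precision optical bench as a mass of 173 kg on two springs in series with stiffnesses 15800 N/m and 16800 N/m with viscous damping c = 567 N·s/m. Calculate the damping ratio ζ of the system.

Series springs: 1/k_eq = 1/15800 + 1/16800 = 0.0001228, so k_eq = 8142 N/m.
ω_n = √(k_eq/m) = √(8142/173) = 6.860 rad/s.
Critical damping c_c = 2√(k_eq·m) = 2√(8142 × 173) = 2374 N·s/m, so ζ = c/c_c = 567/2374 = 0.2389.

0.239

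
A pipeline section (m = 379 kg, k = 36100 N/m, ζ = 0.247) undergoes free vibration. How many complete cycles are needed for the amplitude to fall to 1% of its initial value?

Logarithmic decrement δ = 2πζ/√(1 − ζ²) = 2π × 0.2470/√(1 − 0.0610) = 1.602.
x_n/x₀ = e^(−nδ) ≤ 0.01; take ln: n ≥ ln(1/0.01)/δ = 4.605/1.602 = 2.875.
So 3 complete cycles are required.

3 cycles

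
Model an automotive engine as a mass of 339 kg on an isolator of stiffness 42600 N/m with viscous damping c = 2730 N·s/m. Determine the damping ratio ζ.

0.359

ω_n = √(k/m) = √(42600/339) = 11.21 rad/s.
Critical damping c_c = 2√(k·m) = 2√(42600 × 339) = 7600 N·s/m, so ζ = c/c_c = 2730/7600 = 0.3592.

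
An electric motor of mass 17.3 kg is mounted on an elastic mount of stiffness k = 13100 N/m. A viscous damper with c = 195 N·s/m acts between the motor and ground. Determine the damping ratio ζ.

ω_n = √(k/m) = √(13100/17.3) = 27.52 rad/s.
Critical damping c_c = 2√(k·m) = 2√(13100 × 17.3) = 952.1 N·s/m, so ζ = c/c_c = 195/952.1 = 0.2048.

0.205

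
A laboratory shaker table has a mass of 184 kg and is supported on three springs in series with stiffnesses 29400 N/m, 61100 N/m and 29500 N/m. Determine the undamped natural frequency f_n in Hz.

Series springs: 1/k_eq = 1/29400 + 1/61100 + 1/29500 = 8.428×10^-5, so k_eq = 11870 N/m.
ω_n = √(k_eq/m) = √(11870/184) = √64.49 = 8.030 rad/s.
f_n = ω_n/(2π) = 8.030/6.283 = 1.278 Hz.

1.28 Hz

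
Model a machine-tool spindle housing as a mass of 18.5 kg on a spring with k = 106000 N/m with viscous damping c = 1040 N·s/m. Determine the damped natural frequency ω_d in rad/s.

ω_n = √(k/m) = √(106000/18.5) = 75.69 rad/s.
Critical damping c_c = 2√(k·m) = 2√(106000 × 18.5) = 2801 N·s/m, so ζ = c/c_c = 1040/2801 = 0.3713.
ω_d = ω_n√(1 − ζ²) = 75.69 × √(1 − 0.138) = 70.28 rad/s.

70.3 rad/s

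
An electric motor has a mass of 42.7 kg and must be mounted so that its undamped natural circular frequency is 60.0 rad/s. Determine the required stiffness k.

154000 N/m

k = m·ω_n² = 42.7 × 60.00² = 42.7 × 3600 = 153700 N/m.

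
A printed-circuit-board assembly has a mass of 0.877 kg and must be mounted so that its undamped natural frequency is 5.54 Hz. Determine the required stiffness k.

ω_n = 2πf_n = 2π × 5.54 = 34.81 rad/s.
k = m·ω_n² = 0.877 × 34.81² = 0.877 × 1212 = 1063 N/m.

1060 N/m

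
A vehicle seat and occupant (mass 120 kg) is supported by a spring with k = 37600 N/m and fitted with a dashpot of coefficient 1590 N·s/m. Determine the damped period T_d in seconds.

0.383 s

ω_n = √(k/m) = √(37600/120) = 17.70 rad/s.
Critical damping c_c = 2√(k·m) = 2√(37600 × 120) = 4248 N·s/m, so ζ = c/c_c = 1590/4248 = 0.3743.
ω_d = ω_n√(1 − ζ²) = 17.70 × √(1 − 0.140) = 16.41 rad/s.
T_d = 2π/ω_d = 0.3828 s.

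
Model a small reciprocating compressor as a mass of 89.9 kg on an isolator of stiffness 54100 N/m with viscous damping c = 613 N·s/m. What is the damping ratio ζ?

0.139

ω_n = √(k/m) = √(54100/89.9) = 24.53 rad/s.
Critical damping c_c = 2√(k·m) = 2√(54100 × 89.9) = 4411 N·s/m, so ζ = c/c_c = 613/4411 = 0.1390.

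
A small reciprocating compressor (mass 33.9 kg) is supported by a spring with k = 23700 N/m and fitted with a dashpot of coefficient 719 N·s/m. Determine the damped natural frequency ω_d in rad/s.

24.2 rad/s

ω_n = √(k/m) = √(23700/33.9) = 26.44 rad/s.
Critical damping c_c = 2√(k·m) = 2√(23700 × 33.9) = 1793 N·s/m, so ζ = c/c_c = 719/1793 = 0.4011.
ω_d = ω_n√(1 − ζ²) = 26.44 × √(1 − 0.161) = 24.22 rad/s.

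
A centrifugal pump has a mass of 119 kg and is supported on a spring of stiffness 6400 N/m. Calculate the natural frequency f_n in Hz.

1.17 Hz

ω_n = √(k/m) = √(6400/119) = √53.78 = 7.334 rad/s.
f_n = ω_n/(2π) = 7.334/6.283 = 1.167 Hz.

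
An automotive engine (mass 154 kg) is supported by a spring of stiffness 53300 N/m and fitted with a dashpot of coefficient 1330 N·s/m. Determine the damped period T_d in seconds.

ω_n = √(k/m) = √(53300/154) = 18.60 rad/s.
Critical damping c_c = 2√(k·m) = 2√(53300 × 154) = 5730 N·s/m, so ζ = c/c_c = 1330/5730 = 0.2321.
ω_d = ω_n√(1 − ζ²) = 18.60 × √(1 − 0.0539) = 18.10 rad/s.
T_d = 2π/ω_d = 0.3472 s.

0.347 s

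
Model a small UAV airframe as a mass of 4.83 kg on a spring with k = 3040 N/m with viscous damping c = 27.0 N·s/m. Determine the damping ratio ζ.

0.111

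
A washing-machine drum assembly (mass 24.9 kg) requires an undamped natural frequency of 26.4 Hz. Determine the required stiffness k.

685000 N/m

ω_n = 2πf_n = 2π × 26.4 = 165.9 rad/s.
k = m·ω_n² = 24.9 × 165.9² = 24.9 × 27510 = 685100 N/m.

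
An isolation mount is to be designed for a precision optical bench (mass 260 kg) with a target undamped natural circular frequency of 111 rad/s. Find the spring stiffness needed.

3200000 N/m

k = m·ω_n² = 260 × 111.0² = 260 × 12320 = 3203000 N/m.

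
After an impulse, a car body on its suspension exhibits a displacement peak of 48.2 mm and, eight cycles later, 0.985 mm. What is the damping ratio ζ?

0.0772

Logarithmic decrement δ = (1/n)·ln(x₀/x_n) = (1/8)·ln(48.2/0.985) = (1/8)·ln(48.93) = 0.4863.
ζ = δ/√(4π² + δ²) = 0.4863/√(39.48 + 0.236) = 0.4863/6.302 = 0.07717.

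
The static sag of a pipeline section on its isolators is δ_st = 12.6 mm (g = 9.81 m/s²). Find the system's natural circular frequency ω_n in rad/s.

27.9 rad/s

ω_n = √(g/δ_st) = √(9.81/0.0126) = √778.6 = 27.90 rad/s.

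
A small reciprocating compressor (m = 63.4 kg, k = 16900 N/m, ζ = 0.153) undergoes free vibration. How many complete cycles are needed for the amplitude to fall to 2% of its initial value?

5 cycles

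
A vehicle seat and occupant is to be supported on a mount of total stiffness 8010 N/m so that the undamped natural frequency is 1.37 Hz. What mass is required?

108 kg

ω_n = 2πf_n = 2π × 1.37 = 8.608 rad/s.
m = k/ω_n² = 8010/8.608² = 8010/74.10 = 108.1 kg.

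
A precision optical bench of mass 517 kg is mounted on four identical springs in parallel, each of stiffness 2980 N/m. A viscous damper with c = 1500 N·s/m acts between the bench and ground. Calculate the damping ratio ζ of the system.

Parallel springs add: k_eq = 4 × 2980 = 11920 N/m.
ω_n = √(k_eq/m) = √(11920/517) = 4.802 rad/s.
Critical damping c_c = 2√(k_eq·m) = 2√(11920 × 517) = 4965 N·s/m, so ζ = c/c_c = 1500/4965 = 0.3021.

0.302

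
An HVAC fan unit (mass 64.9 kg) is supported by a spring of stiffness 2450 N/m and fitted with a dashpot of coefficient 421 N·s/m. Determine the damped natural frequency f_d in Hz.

ω_n = √(k/m) = √(2450/64.9) = 6.144 rad/s.
Critical damping c_c = 2√(k·m) = 2√(2450 × 64.9) = 797.5 N·s/m, so ζ = c/c_c = 421/797.5 = 0.5279.
ω_d = ω_n√(1 − ζ²) = 6.144 × √(1 − 0.279) = 5.218 rad/s.
f_d = ω_d/(2π) = 0.8305 Hz.

0.831 Hz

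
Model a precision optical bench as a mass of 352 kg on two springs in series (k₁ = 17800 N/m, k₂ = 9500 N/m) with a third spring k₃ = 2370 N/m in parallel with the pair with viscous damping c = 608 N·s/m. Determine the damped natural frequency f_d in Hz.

0.773 Hz

Series pair: k_s = k₁k₂/(k₁+k₂) = (17800)(9500)/(17800 + 9500) = 6194 N/m. In parallel with k₃: k_eq = 6194 + 2370 = 8564 N/m.
ω_n = √(k_eq/m) = √(8564/352) = 4.933 rad/s.
Critical damping c_c = 2√(k_eq·m) = 2√(8564 × 352) = 3473 N·s/m, so ζ = c/c_c = 608/3473 = 0.1751.
ω_d = ω_n√(1 − ζ²) = 4.933 × √(1 − 0.0307) = 4.856 rad/s.
f_d = ω_d/(2π) = 0.7729 Hz.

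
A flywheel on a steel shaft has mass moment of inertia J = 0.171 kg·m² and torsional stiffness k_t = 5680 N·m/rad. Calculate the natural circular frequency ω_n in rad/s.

182 rad/s

ω_n = √(k_t/J) = √(5680/0.171) = √33220 = 182.3 rad/s.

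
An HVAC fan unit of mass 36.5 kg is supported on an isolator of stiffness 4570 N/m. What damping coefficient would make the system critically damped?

817 N·s/m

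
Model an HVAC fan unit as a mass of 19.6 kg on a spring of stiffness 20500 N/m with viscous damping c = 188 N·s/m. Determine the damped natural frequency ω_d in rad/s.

ω_n = √(k/m) = √(20500/19.6) = 32.34 rad/s.
Critical damping c_c = 2√(k·m) = 2√(20500 × 19.6) = 1268 N·s/m, so ζ = c/c_c = 188/1268 = 0.1483.
ω_d = ω_n√(1 − ζ²) = 32.34 × √(1 − 0.0220) = 31.98 rad/s.

32.0 rad/s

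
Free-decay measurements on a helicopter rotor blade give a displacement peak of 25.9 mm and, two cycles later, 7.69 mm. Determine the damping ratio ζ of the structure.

Logarithmic decrement δ = (1/n)·ln(x₀/x_n) = (1/2)·ln(25.9/7.69) = (1/2)·ln(3.368) = 0.6072.
ζ = δ/√(4π² + δ²) = 0.6072/√(39.48 + 0.369) = 0.6072/6.312 = 0.09618.

0.0962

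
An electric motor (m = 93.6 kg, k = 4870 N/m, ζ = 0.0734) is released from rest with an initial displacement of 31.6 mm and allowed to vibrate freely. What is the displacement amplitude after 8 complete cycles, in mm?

Logarithmic decrement δ = 2πζ/√(1 − ζ²) = 2π × 0.07340/√(1 − 0.00539) = 0.4624.
After n cycles, x_n/x₀ = e^(−nδ), so x_8 = 31.6 × e^(−8 × 0.4624) = 31.6 × 0.02474 = 0.7817 mm.

0.782 mm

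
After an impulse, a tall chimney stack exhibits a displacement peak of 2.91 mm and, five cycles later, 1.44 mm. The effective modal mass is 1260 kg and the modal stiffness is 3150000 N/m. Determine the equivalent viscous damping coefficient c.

2820 N·s/m

Logarithmic decrement δ = (1/n)·ln(x₀/x_n) = (1/5)·ln(2.91/1.44) = (1/5)·ln(2.021) = 0.1407.
ζ = δ/√(4π² + δ²) = 0.1407/√(39.48 + 0.0198) = 0.1407/6.285 = 0.02239.
c = ζ · 2√(km) = 0.02239 × 2√(3150000 × 1260) = 0.02239 × 126000 = 2821 N·s/m.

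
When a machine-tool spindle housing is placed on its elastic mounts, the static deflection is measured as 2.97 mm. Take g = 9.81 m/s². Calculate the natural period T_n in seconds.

ω_n = √(g/δ_st) = √(9.81/0.00297) = √3303 = 57.47 rad/s.
T_n = 2π/ω_n = 6.283/57.47 = 0.1093 s.

0.109 s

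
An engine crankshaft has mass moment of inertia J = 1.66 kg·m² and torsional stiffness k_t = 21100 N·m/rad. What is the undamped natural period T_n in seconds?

0.0557 s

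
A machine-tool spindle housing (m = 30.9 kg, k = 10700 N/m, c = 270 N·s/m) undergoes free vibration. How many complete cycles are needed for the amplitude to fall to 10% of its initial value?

ζ = c/(2√(km)) = 270/(2√(10700 × 30.9)) = 270/1150 = 0.2348.
Logarithmic decrement δ = 2πζ/√(1 − ζ²) = 2π × 0.2348/√(1 − 0.0551) = 1.518.
x_n/x₀ = e^(−nδ) ≤ 0.1; take ln: n ≥ ln(1/0.1)/δ = 2.303/1.518 = 1.517.
So 2 complete cycles are required.

2 cycles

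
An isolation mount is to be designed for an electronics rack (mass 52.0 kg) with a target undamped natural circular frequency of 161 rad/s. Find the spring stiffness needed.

k = m·ω_n² = 52.0 × 161.0² = 52.0 × 25920 = 1348000 N/m.

1350000 N/m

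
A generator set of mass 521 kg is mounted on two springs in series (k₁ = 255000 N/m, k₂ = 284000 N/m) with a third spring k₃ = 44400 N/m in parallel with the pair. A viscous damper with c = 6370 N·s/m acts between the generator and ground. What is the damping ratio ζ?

Series pair: k_s = k₁k₂/(k₁+k₂) = (255000)(284000)/(255000 + 284000) = 134400 N/m. In parallel with k₃: k_eq = 134400 + 44400 = 178800 N/m.
ω_n = √(k_eq/m) = √(178800/521) = 18.52 rad/s.
Critical damping c_c = 2√(k_eq·m) = 2√(178800 × 521) = 19300 N·s/m, so ζ = c/c_c = 6370/19300 = 0.3300.

0.330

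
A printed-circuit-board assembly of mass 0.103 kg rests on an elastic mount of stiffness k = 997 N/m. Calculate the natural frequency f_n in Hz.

ω_n = √(k/m) = √(997.0/0.103) = √9680 = 98.39 rad/s.
f_n = ω_n/(2π) = 98.39/6.283 = 15.66 Hz.

15.7 Hz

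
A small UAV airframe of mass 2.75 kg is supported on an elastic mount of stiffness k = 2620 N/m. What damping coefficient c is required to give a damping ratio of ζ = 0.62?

c_c = 2√(k·m) = 2√(2620 × 2.75) = 169.8 N·s/m.
c = ζ·c_c = 0.62 × 169.8 = 105.3 N·s/m.

105 N·s/m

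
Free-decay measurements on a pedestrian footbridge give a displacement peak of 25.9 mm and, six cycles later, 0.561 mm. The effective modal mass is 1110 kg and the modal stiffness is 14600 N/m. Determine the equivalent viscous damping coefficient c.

Logarithmic decrement δ = (1/n)·ln(x₀/x_n) = (1/6)·ln(25.9/0.561) = (1/6)·ln(46.17) = 0.6387.
ζ = δ/√(4π² + δ²) = 0.6387/√(39.48 + 0.408) = 0.6387/6.316 = 0.1011.
c = ζ · 2√(km) = 0.1011 × 2√(14600 × 1110) = 0.1011 × 8051 = 814.3 N·s/m.

814 N·s/m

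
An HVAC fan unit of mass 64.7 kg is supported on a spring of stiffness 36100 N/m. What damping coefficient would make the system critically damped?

c_c = 2√(k·m) = 2√(36100 × 64.7) = 2 × 1528 = 3057 N·s/m.

3060 N·s/m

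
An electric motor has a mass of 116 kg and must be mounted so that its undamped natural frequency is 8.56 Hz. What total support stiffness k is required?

ω_n = 2πf_n = 2π × 8.56 = 53.78 rad/s.
k = m·ω_n² = 116 × 53.78² = 116 × 2893 = 335600 N/m.

336000 N/m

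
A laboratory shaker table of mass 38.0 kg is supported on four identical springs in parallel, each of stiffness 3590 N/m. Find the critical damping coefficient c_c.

Parallel springs add: k_eq = 4 × 3590 = 14360 N/m.
c_c = 2√(k_eq·m) = 2√(14360 × 38.0) = 2 × 738.7 = 1477 N·s/m.

1480 N·s/m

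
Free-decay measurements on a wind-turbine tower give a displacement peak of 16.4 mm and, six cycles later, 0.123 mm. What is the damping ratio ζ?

0.129

Logarithmic decrement δ = (1/n)·ln(x₀/x_n) = (1/6)·ln(16.4/0.123) = (1/6)·ln(133.3) = 0.8155.
ζ = δ/√(4π² + δ²) = 0.8155/√(39.48 + 0.665) = 0.8155/6.336 = 0.1287.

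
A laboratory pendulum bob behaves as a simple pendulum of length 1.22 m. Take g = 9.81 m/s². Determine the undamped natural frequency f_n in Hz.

For a simple pendulum ω_n = √(g/L) = √(9.81/1.22) = √8.041 = 2.836 rad/s.
f_n = ω_n/(2π) = 2.836/6.283 = 0.4513 Hz.

0.451 Hz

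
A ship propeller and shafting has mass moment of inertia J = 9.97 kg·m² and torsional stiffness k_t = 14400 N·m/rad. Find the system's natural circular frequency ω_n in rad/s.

ω_n = √(k_t/J) = √(14400/9.97) = √1444 = 38.00 rad/s.

38.0 rad/s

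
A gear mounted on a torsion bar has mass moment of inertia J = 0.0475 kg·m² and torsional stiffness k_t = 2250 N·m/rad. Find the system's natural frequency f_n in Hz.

34.6 Hz

ω_n = √(k_t/J) = √(2250/0.0475) = √47370 = 217.6 rad/s.
f_n = ω_n/(2π) = 217.6/6.283 = 34.64 Hz.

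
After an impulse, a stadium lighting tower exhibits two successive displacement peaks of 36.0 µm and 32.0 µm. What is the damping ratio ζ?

Logarithmic decrement δ = (1/n)·ln(x₀/x_n) = (1/1)·ln(36.0/32.0) = (1/1)·ln(1.125) = 0.1178.
ζ = δ/√(4π² + δ²) = 0.1178/√(39.48 + 0.0139) = 0.1178/6.284 = 0.01874.

0.0187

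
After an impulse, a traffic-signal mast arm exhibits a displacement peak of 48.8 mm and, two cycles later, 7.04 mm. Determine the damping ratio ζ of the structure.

Logarithmic decrement δ = (1/n)·ln(x₀/x_n) = (1/2)·ln(48.8/7.04) = (1/2)·ln(6.932) = 0.9681.
ζ = δ/√(4π² + δ²) = 0.9681/√(39.48 + 0.937) = 0.9681/6.357 = 0.1523.

0.152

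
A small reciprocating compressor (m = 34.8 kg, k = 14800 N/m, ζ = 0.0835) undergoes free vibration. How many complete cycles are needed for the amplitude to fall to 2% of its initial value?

8 cycles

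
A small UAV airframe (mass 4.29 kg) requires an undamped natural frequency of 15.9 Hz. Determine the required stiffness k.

ω_n = 2πf_n = 2π × 15.9 = 99.90 rad/s.
k = m·ω_n² = 4.29 × 99.90² = 4.29 × 9981 = 42820 N/m.

42800 N/m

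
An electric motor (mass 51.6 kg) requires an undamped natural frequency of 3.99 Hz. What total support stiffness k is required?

32400 N/m

ω_n = 2πf_n = 2π × 3.99 = 25.07 rad/s.
k = m·ω_n² = 51.6 × 25.07² = 51.6 × 628.5 = 32430 N/m.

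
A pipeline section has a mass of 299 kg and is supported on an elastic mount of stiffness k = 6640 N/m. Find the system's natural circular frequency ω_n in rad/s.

4.71 rad/s

ω_n = √(k/m) = √(6640/299) = √22.21 = 4.712 rad/s.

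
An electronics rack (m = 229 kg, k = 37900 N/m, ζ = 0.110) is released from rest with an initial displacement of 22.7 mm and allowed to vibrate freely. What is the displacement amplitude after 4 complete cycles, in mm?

Logarithmic decrement δ = 2πζ/√(1 − ζ²) = 2π × 0.1100/√(1 − 0.0121) = 0.6954.
After n cycles, x_n/x₀ = e^(−nδ), so x_4 = 22.7 × e^(−4 × 0.6954) = 22.7 × 0.06195 = 1.406 mm.

1.41 mm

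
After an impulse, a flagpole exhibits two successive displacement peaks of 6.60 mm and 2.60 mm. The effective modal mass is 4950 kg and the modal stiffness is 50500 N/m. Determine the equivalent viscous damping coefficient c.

4640 N·s/m

Logarithmic decrement δ = (1/n)·ln(x₀/x_n) = (1/1)·ln(6.60/2.60) = (1/1)·ln(2.538) = 0.9316.
ζ = δ/√(4π² + δ²) = 0.9316/√(39.48 + 0.868) = 0.9316/6.352 = 0.1467.
c = ζ · 2√(km) = 0.1467 × 2√(50500 × 4950) = 0.1467 × 31620 = 4638 N·s/m.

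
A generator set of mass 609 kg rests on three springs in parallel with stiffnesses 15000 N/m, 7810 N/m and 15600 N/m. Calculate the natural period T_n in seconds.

0.791 s

Parallel springs add: k_eq = 15000 + 7810 + 15600 = 38410 N/m.
ω_n = √(k_eq/m) = √(38410/609) = √63.07 = 7.942 rad/s.
T_n = 2π/ω_n = 6.283/7.942 = 0.7912 s.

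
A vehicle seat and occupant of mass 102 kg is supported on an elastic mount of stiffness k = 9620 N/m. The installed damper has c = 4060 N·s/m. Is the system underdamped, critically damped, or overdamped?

overdamped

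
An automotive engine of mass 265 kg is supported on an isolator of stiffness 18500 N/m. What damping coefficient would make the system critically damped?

4430 N·s/m

c_c = 2√(k·m) = 2√(18500 × 265) = 2 × 2214 = 4428 N·s/m.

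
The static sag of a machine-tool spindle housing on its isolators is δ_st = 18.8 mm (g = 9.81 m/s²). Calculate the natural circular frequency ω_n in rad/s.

22.8 rad/s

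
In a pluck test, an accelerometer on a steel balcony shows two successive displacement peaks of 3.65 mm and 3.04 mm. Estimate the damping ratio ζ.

Logarithmic decrement δ = (1/n)·ln(x₀/x_n) = (1/1)·ln(3.65/3.04) = (1/1)·ln(1.201) = 0.1829.
ζ = δ/√(4π² + δ²) = 0.1829/√(39.48 + 0.0334) = 0.1829/6.286 = 0.02909.

0.0291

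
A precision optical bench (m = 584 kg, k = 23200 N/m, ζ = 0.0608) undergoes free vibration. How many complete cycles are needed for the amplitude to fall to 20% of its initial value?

5 cycles

Logarithmic decrement δ = 2πζ/√(1 − ζ²) = 2π × 0.06080/√(1 − 0.00370) = 0.3827.
x_n/x₀ = e^(−nδ) ≤ 0.2; take ln: n ≥ ln(1/0.2)/δ = 1.609/0.3827 = 4.205.
So 5 complete cycles are required.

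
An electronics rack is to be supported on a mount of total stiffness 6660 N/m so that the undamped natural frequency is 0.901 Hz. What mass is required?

208 kg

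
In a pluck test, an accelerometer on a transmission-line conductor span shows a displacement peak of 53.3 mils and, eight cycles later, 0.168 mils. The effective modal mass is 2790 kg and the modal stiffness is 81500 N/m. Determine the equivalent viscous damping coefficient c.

3430 N·s/m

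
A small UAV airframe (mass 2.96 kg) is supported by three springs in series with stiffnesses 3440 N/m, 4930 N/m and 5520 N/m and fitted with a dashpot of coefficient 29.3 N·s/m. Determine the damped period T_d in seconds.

Series springs: 1/k_eq = 1/3440 + 1/4930 + 1/5520 = 0.0006747, so k_eq = 1482 N/m.
ω_n = √(k_eq/m) = √(1482/2.96) = 22.38 rad/s.
Critical damping c_c = 2√(k_eq·m) = 2√(1482 × 2.96) = 132.5 N·s/m, so ζ = c/c_c = 29.3/132.5 = 0.2212.
ω_d = ω_n√(1 − ζ²) = 22.38 × √(1 − 0.0489) = 21.82 rad/s.
T_d = 2π/ω_d = 0.2879 s.

0.288 s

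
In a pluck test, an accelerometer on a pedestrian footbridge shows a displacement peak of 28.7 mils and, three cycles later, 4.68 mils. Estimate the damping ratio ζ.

Logarithmic decrement δ = (1/n)·ln(x₀/x_n) = (1/3)·ln(28.7/4.68) = (1/3)·ln(6.132) = 0.6045.
ζ = δ/√(4π² + δ²) = 0.6045/√(39.48 + 0.365) = 0.6045/6.312 = 0.09577.

0.0958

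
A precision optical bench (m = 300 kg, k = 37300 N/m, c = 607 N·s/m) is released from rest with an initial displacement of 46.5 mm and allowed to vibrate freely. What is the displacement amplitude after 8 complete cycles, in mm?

ζ = c/(2√(km)) = 607/(2√(37300 × 300)) = 607/6690 = 0.09073.
Logarithmic decrement δ = 2πζ/√(1 − ζ²) = 2π × 0.09073/√(1 − 0.00823) = 0.5724.
After n cycles, x_n/x₀ = e^(−nδ), so x_8 = 46.5 × e^(−8 × 0.5724) = 46.5 × 0.01026 = 0.4771 mm.

0.477 mm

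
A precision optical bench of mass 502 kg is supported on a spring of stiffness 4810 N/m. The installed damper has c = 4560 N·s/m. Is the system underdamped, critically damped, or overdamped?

overdamped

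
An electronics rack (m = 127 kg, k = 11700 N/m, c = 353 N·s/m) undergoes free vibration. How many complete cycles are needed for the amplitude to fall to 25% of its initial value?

2 cycles

ζ = c/(2√(km)) = 353/(2√(11700 × 127)) = 353/2438 = 0.1448.
Logarithmic decrement δ = 2πζ/√(1 − ζ²) = 2π × 0.1448/√(1 − 0.0210) = 0.9195.
x_n/x₀ = e^(−nδ) ≤ 0.25; take ln: n ≥ ln(1/0.25)/δ = 1.386/0.9195 = 1.508.
So 2 complete cycles are required.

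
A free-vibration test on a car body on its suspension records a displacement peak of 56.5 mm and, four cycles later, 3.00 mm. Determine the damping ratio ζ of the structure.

0.116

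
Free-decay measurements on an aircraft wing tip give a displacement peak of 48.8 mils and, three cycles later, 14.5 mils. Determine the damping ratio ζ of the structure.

0.0642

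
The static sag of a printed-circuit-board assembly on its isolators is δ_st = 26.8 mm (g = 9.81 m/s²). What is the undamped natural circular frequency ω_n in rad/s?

ω_n = √(g/δ_st) = √(9.81/0.0268) = √366.0 = 19.13 rad/s.

19.1 rad/s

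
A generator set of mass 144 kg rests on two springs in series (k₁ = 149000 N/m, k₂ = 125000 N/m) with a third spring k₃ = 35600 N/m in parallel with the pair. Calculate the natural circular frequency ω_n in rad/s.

Series pair: k_s = k₁k₂/(k₁+k₂) = (149000)(125000)/(149000 + 125000) = 67970 N/m. In parallel with k₃: k_eq = 67970 + 35600 = 103600 N/m.
ω_n = √(k_eq/m) = √(103600/144) = √719.3 = 26.82 rad/s.

26.8 rad/s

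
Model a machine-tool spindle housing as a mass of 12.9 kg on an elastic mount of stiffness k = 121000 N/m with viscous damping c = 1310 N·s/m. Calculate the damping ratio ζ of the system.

0.524

ω_n = √(k/m) = √(121000/12.9) = 96.85 rad/s.
Critical damping c_c = 2√(k·m) = 2√(121000 × 12.9) = 2499 N·s/m, so ζ = c/c_c = 1310/2499 = 0.5243.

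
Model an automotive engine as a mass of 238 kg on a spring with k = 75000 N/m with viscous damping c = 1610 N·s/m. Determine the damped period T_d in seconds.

0.361 s

ω_n = √(k/m) = √(75000/238) = 17.75 rad/s.
Critical damping c_c = 2√(k·m) = 2√(75000 × 238) = 8450 N·s/m, so ζ = c/c_c = 1610/8450 = 0.1905.
ω_d = ω_n√(1 − ζ²) = 17.75 × √(1 − 0.0363) = 17.43 rad/s.
T_d = 2π/ω_d = 0.3606 s.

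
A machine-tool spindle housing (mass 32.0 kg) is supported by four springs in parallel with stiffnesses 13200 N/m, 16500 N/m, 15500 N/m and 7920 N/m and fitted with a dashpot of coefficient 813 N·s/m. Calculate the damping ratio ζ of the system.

Parallel springs add: k_eq = 13200 + 16500 + 15500 + 7920 = 53120 N/m.
ω_n = √(k_eq/m) = √(53120/32.0) = 40.74 rad/s.
Critical damping c_c = 2√(k_eq·m) = 2√(53120 × 32.0) = 2608 N·s/m, so ζ = c/c_c = 813/2608 = 0.3118.

0.312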